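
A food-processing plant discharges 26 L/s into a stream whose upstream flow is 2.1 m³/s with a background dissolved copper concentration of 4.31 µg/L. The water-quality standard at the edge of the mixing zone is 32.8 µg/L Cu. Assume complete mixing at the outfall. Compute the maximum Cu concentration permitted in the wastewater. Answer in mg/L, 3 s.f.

26 L/s = 0.026 m³/s.
4.31 µg/L = 0.00431 mg/L.
32.8 µg/L = 0.0328 mg/L.
Mass balance: 0.0328·2.126 = 0.026·Cₑ + 2.1·0.00431.
Cₑ = (0.06973 − 0.009051) / 0.026 = 2.334 mg/L.

2.33 mg/L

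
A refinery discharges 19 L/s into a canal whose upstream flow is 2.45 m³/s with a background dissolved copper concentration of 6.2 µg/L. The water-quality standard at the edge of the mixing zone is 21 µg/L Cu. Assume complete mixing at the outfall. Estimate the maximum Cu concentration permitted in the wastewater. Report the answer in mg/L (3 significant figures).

1.93 mg/L

19 L/s = 0.019 m³/s.
6.2 µg/L = 0.0062 mg/L.
21 µg/L = 0.021 mg/L.
Mass balance: 0.021·2.469 = 0.019·Cₑ + 2.45·0.0062.
Cₑ = (0.05185 − 0.01519) / 0.019 = 1.929 mg/L.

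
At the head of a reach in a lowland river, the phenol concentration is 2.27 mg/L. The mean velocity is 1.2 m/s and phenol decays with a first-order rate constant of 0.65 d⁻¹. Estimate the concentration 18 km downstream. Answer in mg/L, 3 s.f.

Travel time t = 18 km / 1.2 m/s = 1.8e+04/1.2 = 1.5e+04 s = 0.1736 d.
First-order decay: C = 2.27·exp(−0.65·0.1736) = 2.27·0.8933 = 2.028 mg/L.

2.03 mg/L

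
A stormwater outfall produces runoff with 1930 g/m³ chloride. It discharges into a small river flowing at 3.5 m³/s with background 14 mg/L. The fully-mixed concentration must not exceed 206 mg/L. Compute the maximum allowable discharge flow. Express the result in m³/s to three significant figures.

Mass balance at complete mixing: C_std·(Q_w + Q_r) = Q_w·C_e + Q_r·C_b.
Rearranging, Q_w = Q_r·(C_std − C_b)/(C_e − C_std) = 3.5·(206 − 14) / (1930 − 206) = 0.3898 m³/s.

0.390 m³/s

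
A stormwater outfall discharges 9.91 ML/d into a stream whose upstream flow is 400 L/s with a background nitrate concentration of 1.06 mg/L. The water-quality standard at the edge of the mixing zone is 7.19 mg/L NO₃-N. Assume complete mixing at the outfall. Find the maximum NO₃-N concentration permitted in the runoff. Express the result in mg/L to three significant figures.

28.6 mg/L

9.91 ML/d = 0.1147 m³/s.
400 L/s = 0.4 m³/s.
Mass balance: 7.19·0.5147 = 0.1147·Cₑ + 0.4·1.06.
Cₑ = (3.701 − 0.424) / 0.1147 = 28.57 mg/L.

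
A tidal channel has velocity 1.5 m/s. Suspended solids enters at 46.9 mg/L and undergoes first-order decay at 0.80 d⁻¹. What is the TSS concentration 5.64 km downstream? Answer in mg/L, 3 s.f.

45.3 mg/L

Travel time t = 5.64 km / 1.5 m/s = 5640/1.5 = 3760 s = 0.04352 d.
First-order decay: C = 46.9·exp(−0.80·0.04352) = 46.9·0.9658 = 45.3 mg/L.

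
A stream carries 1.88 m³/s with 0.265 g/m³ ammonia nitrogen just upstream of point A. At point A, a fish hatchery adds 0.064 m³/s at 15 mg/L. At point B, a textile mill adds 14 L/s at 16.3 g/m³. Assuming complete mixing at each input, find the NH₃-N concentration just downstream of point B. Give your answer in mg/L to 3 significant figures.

0.861 mg/L

After input A: C = (1.88·0.265 + 0.064·15) / 1.944 = 0.7501 mg/L.
14 L/s = 0.014 m³/s.
After input B: C = (1.944·0.7501 + 0.014·16.3) / 1.958 = 0.8613 mg/L.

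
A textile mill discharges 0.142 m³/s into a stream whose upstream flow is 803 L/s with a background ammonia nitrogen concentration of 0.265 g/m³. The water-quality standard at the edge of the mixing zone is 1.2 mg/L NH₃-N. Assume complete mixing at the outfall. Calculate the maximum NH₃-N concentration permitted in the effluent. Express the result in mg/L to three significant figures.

6.49 mg/L

803 L/s = 0.803 m³/s.
Mass balance: 1.2·0.945 = 0.142·Cₑ + 0.803·0.265.
Cₑ = (1.134 − 0.2128) / 0.142 = 6.487 mg/L.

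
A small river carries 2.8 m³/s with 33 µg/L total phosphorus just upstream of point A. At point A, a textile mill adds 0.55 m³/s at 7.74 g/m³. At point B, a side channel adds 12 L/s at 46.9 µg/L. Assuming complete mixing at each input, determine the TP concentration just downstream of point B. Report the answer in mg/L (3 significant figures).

1.29 mg/L

33 µg/L = 0.033 mg/L.
After input A: C = (2.8·0.033 + 0.55·7.74) / 3.35 = 1.298 mg/L.
12 L/s = 0.012 m³/s.
46.9 µg/L = 0.0469 mg/L.
After input B: C = (3.35·1.298 + 0.012·0.0469) / 3.362 = 1.294 mg/L.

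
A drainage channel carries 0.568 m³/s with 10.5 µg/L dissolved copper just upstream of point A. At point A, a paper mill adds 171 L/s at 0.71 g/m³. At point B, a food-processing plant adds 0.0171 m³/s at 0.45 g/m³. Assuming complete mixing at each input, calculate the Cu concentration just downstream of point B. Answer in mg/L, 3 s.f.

0.179 mg/L

10.5 µg/L = 0.0105 mg/L.
171 L/s = 0.171 m³/s.
After input A: C = (0.568·0.0105 + 0.171·0.71) / 0.739 = 0.1724 mg/L.
After input B: C = (0.739·0.1724 + 0.0171·0.45) / 0.7561 = 0.1786 mg/L.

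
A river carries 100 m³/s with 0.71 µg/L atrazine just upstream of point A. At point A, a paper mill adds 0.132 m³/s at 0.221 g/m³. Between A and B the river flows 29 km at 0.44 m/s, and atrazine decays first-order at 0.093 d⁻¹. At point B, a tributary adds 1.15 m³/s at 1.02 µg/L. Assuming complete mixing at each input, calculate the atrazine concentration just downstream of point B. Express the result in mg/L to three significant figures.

0.71 µg/L = 0.00071 mg/L.
After input A: C = (100·0.00071 + 0.132·0.221) / 100.1 = 0.001 mg/L.
Over the 29 km reach to input B (t = 6.591e+04 s = 0.7628 d), decay gives C = 0.001·exp(−0.093·0.7628) = 0.0009319 mg/L.
1.02 µg/L = 0.00102 mg/L.
After input B: C = (100.1·0.0009319 + 1.15·0.00102) / 101.3 = 0.0009329 mg/L.

0.000933 mg/L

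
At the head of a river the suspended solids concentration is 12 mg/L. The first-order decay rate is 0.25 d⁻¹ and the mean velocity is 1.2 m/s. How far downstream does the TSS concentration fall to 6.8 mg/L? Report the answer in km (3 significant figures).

236 km

From C = C₀·e^(−kt), t = ln(C₀/C)/k = ln(12/6.8)/0.25 = 0.568/0.25 = 2.272 d.
Distance = v·t = 1.2 m/s × 1.963e+05 s = 2.356e+05 m = 235.6 km.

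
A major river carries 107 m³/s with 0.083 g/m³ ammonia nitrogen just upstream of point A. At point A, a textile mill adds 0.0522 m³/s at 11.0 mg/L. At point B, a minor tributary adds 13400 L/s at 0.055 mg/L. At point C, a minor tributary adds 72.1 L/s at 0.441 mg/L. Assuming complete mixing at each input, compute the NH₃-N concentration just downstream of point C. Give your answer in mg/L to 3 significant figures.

0.0848 mg/L

After input A: C = (107·0.083 + 0.0522·11) / 107.1 = 0.08832 mg/L.
13400 L/s = 13.4 m³/s.
After input B: C = (107.1·0.08832 + 13.4·0.055) / 120.5 = 0.08462 mg/L.
72.1 L/s = 0.0721 m³/s.
After input C: C = (120.5·0.08462 + 0.0721·0.441) / 120.5 = 0.08483 mg/L.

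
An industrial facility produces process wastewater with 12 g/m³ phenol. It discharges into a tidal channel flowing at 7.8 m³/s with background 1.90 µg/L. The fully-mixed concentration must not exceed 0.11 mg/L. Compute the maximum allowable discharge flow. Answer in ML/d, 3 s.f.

6.13 ML/d

1.90 µg/L = 0.0019 mg/L.
Mass balance at complete mixing: C_std·(Q_w + Q_r) = Q_w·C_e + Q_r·C_b.
Rearranging, Q_w = Q_r·(C_std − C_b)/(C_e − C_std) = 7.8·(0.11 − 0.0019) / (12 − 0.11) = 0.07092 m³/s.
= 6.127 ML/d.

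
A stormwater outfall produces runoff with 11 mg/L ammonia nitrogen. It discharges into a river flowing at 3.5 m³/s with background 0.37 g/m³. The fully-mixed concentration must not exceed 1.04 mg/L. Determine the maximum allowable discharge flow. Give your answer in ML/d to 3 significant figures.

20.3 ML/d

Mass balance at complete mixing: C_std·(Q_w + Q_r) = Q_w·C_e + Q_r·C_b.
Rearranging, Q_w = Q_r·(C_std − C_b)/(C_e − C_std) = 3.5·(1.04 − 0.37) / (11 − 1.04) = 0.2354 m³/s.
= 20.34 ML/d.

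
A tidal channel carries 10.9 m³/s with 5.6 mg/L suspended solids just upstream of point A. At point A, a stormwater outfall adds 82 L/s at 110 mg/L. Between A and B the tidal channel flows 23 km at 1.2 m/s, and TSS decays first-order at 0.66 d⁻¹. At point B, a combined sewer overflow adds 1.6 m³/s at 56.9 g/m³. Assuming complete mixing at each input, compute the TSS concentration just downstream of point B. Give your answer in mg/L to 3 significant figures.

12.0 mg/L

82 L/s = 0.082 m³/s.
After input A: C = (10.9·5.6 + 0.082·110) / 10.98 = 6.38 mg/L.
Over the 23 km reach to input B (t = 1.917e+04 s = 0.2218 d), decay gives C = 6.38·exp(−0.66·0.2218) = 5.511 mg/L.
After input B: C = (10.98·5.511 + 1.6·56.9) / 12.58 = 12.05 mg/L.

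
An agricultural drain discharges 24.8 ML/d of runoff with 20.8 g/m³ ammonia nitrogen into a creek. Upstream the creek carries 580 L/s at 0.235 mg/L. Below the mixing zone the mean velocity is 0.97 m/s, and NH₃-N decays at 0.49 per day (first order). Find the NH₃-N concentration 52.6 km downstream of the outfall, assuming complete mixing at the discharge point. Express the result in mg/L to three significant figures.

24.8 ML/d = 0.287 m³/s.
580 L/s = 0.58 m³/s.
After complete mixing, C₀ = (0.287·20.8 + 0.58·0.235) / 0.867 = 7.043 mg/L.
Travel time t = 5.26e+04 m / 0.97 m/s = 5.423e+04 s = 0.6276 d.
C = 7.043·exp(−0.49·0.6276) = 7.043·0.7353 = 5.179 mg/L.

5.18 mg/L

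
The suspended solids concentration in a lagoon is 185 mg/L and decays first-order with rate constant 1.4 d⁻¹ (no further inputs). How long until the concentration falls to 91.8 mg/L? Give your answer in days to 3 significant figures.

t = ln(C₀/C)/k = ln(185/91.8)/1.4 = 0.7007/1.4 = 0.5005 d.

0.501 d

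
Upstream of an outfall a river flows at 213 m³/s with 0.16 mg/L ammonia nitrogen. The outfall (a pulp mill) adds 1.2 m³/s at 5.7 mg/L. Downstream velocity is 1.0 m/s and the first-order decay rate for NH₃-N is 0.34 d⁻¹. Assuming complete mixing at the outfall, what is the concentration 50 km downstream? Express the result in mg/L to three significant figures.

0.157 mg/L

After complete mixing, C₀ = (1.2·5.7 + 213·0.16) / 214.2 = 0.191 mg/L.
Travel time t = 5e+04 m / 1.0 m/s = 5e+04 s = 0.5787 d.
C = 0.191·exp(−0.34·0.5787) = 0.191·0.8214 = 0.1569 mg/L.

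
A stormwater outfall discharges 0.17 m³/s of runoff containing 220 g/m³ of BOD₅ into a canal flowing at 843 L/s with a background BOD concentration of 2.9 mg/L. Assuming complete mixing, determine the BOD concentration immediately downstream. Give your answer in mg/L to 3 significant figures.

39.3 mg/L

843 L/s = 0.843 m³/s.
By mass balance at complete mixing, C = (0.17·220 + 0.843·2.9) / (0.17 + 0.843) = 39.84/1.013 = 39.33 mg/L.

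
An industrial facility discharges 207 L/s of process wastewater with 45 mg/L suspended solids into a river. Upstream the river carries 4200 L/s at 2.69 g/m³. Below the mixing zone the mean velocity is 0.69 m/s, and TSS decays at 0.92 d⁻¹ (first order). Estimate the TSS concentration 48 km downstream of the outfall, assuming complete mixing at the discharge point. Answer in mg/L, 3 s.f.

2.23 mg/L

207 L/s = 0.207 m³/s.
4200 L/s = 4.2 m³/s.
After complete mixing, C₀ = (0.207·45 + 4.2·2.69) / 4.407 = 4.677 mg/L.
Travel time t = 4.8e+04 m / 0.69 m/s = 6.957e+04 s = 0.8052 d.
C = 4.677·exp(−0.92·0.8052) = 4.677·0.4768 = 2.23 mg/L.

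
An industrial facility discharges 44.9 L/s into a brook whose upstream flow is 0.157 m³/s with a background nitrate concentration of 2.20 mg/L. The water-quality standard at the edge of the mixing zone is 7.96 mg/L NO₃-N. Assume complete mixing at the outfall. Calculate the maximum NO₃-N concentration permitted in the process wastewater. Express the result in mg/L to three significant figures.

44.9 L/s = 0.0449 m³/s.
Mass balance: 7.96·0.2019 = 0.0449·Cₑ + 0.157·2.2.
Cₑ = (1.607 − 0.3454) / 0.0449 = 28.1 mg/L.

28.1 mg/L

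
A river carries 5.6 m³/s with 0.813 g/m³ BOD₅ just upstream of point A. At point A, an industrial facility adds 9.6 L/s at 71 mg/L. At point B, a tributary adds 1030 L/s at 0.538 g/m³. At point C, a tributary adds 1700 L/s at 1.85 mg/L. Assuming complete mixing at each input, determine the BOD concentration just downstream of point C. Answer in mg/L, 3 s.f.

1.07 mg/L

9.6 L/s = 0.0096 m³/s.
After input A: C = (5.6·0.813 + 0.0096·71) / 5.61 = 0.9331 mg/L.
1030 L/s = 1.03 m³/s.
After input B: C = (5.61·0.9331 + 1.03·0.538) / 6.64 = 0.8718 mg/L.
1700 L/s = 1.7 m³/s.
After input C: C = (6.64·0.8718 + 1.7·1.85) / 8.34 = 1.071 mg/L.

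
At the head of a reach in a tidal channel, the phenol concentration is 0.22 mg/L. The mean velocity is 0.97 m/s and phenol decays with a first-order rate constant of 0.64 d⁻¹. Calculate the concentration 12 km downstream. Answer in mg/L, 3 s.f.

0.201 mg/L

Travel time t = 12 km / 0.97 m/s = 1.2e+04/0.97 = 1.237e+04 s = 0.1432 d.
First-order decay: C = 0.22·exp(−0.64·0.1432) = 0.22·0.9124 = 0.2007 mg/L.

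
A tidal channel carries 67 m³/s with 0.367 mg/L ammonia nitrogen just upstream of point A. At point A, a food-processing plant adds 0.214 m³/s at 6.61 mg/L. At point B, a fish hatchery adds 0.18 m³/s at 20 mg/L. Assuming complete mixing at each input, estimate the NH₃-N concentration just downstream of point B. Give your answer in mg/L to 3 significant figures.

After input A: C = (67·0.367 + 0.214·6.61) / 67.21 = 0.3869 mg/L.
After input B: C = (67.21·0.3869 + 0.18·20) / 67.39 = 0.4393 mg/L.

0.439 mg/L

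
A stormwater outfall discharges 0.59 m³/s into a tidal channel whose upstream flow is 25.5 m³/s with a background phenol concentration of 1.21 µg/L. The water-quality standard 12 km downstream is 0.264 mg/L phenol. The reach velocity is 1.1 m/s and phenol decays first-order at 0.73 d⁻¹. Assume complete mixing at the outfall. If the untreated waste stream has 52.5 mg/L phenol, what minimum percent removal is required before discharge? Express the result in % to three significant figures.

1.21 µg/L = 0.00121 mg/L.
Travel time to the compliance point: t = 1.2e+04/1.1 = 1.091e+04 s = 0.1263 d; decay factor exp(−0.73·0.1263) = 0.9119.
So the concentration just after mixing may be at most 0.264/0.9119 = 0.2895 mg/L.
Mass balance: 0.2895·26.09 = 0.59·Cₑ + 25.5·0.00121.
Cₑ = (7.553 − 0.03085) / 0.59 = 12.75 mg/L.
Required removal = 1 − 12.75/52.5 = 75.72 %.

75.7 %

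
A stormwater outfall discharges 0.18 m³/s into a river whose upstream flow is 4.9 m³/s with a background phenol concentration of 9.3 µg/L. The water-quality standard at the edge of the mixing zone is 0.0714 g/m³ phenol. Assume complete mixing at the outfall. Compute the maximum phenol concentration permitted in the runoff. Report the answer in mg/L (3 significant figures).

9.3 µg/L = 0.0093 mg/L.
Mass balance: 0.0714·5.08 = 0.18·Cₑ + 4.9·0.0093.
Cₑ = (0.3627 − 0.04557) / 0.18 = 1.762 mg/L.

1.76 mg/L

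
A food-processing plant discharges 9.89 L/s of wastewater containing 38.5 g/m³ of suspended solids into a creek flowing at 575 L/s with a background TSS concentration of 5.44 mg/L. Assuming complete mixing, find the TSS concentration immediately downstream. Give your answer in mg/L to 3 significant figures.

9.89 L/s = 0.00989 m³/s.
575 L/s = 0.575 m³/s.
By mass balance at complete mixing, C = (0.00989·38.5 + 0.575·5.44) / (0.00989 + 0.575) = 3.509/0.5849 = 5.999 mg/L.

6.00 mg/L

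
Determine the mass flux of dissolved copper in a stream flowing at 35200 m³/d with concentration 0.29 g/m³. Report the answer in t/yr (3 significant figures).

35200 m³/d = 0.4074 m³/s.
Mass flux = Q·C = 0.4074 m³/s × 0.29 g/m³ = 0.1181 g/s.
= 0.1181 g/s × 31.56 = 3.728 t/yr.

3.73 t/yr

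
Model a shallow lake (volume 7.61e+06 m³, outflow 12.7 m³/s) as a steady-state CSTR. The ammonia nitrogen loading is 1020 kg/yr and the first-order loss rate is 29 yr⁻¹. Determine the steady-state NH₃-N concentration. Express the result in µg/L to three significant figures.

1.64 µg/L

Outflow Q = 12.7 m³/s × 3.156e+07 s/yr = 4.008e+08 m³/yr.
Steady-state CSTR mass balance: W = Q·C + k·V·C, so C = W/(Q + kV).
Q + kV = 4.008e+08 + 29·7.61e+06 = 6.215e+08 m³/yr.
C = 1020/6.215e+08 = 1.641e-06 kg/m³ = 0.001641 mg/L = 1.641 µg/L.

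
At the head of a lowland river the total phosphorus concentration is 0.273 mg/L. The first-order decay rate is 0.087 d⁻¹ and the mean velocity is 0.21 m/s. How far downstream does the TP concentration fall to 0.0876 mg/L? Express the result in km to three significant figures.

237 km

From C = C₀·e^(−kt), t = ln(C₀/C)/k = ln(0.273/0.0876)/0.087 = 1.137/0.087 = 13.07 d.
Distance = v·t = 0.21 m/s × 1.129e+06 s = 2.371e+05 m = 237.1 km.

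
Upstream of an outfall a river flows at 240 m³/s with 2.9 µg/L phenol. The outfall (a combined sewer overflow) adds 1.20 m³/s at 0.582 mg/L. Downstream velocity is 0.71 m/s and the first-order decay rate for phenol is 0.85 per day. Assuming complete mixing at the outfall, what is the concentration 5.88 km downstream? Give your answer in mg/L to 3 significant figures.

2.9 µg/L = 0.0029 mg/L.
After complete mixing, C₀ = (1.2·0.582 + 240·0.0029) / 241.2 = 0.005781 mg/L.
Travel time t = 5880 m / 0.71 m/s = 8282 s = 0.09585 d.
C = 0.005781·exp(−0.85·0.09585) = 0.005781·0.9218 = 0.005329 mg/L.

0.00533 mg/L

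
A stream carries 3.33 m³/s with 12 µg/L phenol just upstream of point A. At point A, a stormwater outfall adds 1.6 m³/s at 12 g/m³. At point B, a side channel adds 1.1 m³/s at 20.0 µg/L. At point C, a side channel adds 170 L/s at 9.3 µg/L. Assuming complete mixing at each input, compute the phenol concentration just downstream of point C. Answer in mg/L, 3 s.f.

12 µg/L = 0.012 mg/L.
After input A: C = (3.33·0.012 + 1.6·12) / 4.93 = 3.903 mg/L.
20.0 µg/L = 0.02 mg/L.
After input B: C = (4.93·3.903 + 1.1·0.02) / 6.03 = 3.194 mg/L.
170 L/s = 0.17 m³/s.
9.3 µg/L = 0.0093 mg/L.
After input C: C = (6.03·3.194 + 0.17·0.0093) / 6.2 = 3.107 mg/L.

3.11 mg/L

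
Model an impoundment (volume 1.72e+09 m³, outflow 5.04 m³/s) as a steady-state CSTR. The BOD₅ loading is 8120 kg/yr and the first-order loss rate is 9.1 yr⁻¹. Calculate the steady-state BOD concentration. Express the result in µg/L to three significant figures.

0.514 µg/L

Outflow Q = 5.04 m³/s × 3.156e+07 s/yr = 1.591e+08 m³/yr.
Steady-state CSTR mass balance: W = Q·C + k·V·C, so C = W/(Q + kV).
Q + kV = 1.591e+08 + 9.1·1.72e+09 = 1.581e+10 m³/yr.
C = 8120/1.581e+10 = 5.136e-07 kg/m³ = 0.0005136 mg/L = 0.5136 µg/L.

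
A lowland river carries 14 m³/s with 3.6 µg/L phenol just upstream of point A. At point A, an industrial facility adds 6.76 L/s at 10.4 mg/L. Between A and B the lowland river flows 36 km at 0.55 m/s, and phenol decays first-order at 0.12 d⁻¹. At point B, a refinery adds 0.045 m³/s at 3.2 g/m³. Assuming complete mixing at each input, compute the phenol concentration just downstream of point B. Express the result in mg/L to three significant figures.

0.0181 mg/L

3.6 µg/L = 0.0036 mg/L.
6.76 L/s = 0.00676 m³/s.
After input A: C = (14·0.0036 + 0.00676·10.4) / 14.01 = 0.008618 mg/L.
Over the 36 km reach to input B (t = 6.545e+04 s = 0.7576 d), decay gives C = 0.008618·exp(−0.12·0.7576) = 0.007869 mg/L.
After input B: C = (14.01·0.007869 + 0.045·3.2) / 14.05 = 0.01809 mg/L.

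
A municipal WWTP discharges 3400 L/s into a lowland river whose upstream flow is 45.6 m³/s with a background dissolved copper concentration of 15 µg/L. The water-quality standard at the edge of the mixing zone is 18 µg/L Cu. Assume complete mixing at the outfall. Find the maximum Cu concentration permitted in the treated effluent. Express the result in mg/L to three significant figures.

3400 L/s = 3.4 m³/s.
15 µg/L = 0.015 mg/L.
18 µg/L = 0.018 mg/L.
Mass balance: 0.018·49 = 3.4·Cₑ + 45.6·0.015.
Cₑ = (0.882 − 0.684) / 3.4 = 0.05824 mg/L.

0.0582 mg/L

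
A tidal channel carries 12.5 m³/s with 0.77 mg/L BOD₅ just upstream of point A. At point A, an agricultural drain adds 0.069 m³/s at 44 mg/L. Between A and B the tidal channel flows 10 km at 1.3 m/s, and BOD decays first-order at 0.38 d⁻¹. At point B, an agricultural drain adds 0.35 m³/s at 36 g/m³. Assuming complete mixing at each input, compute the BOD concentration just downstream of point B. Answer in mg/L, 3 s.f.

After input A: C = (12.5·0.77 + 0.069·44) / 12.57 = 1.007 mg/L.
Over the 10 km reach to input B (t = 7692 s = 0.08903 d), decay gives C = 1.007·exp(−0.38·0.08903) = 0.9738 mg/L.
After input B: C = (12.57·0.9738 + 0.35·36) / 12.92 = 1.923 mg/L.

1.92 mg/L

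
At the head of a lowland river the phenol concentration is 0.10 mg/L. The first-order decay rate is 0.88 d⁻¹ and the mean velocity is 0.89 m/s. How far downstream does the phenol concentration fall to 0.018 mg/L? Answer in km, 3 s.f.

From C = C₀·e^(−kt), t = ln(C₀/C)/k = ln(0.10/0.018)/0.88 = 1.715/0.88 = 1.949 d.
Distance = v·t = 0.89 m/s × 1.684e+05 s = 1.498e+05 m = 149.8 km.

150 km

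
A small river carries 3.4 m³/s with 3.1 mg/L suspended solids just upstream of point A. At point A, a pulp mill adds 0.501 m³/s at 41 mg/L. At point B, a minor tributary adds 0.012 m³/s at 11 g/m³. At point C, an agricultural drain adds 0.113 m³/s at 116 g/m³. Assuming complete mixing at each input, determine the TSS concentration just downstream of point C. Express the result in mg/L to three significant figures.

After input A: C = (3.4·3.1 + 0.501·41) / 3.901 = 7.967 mg/L.
After input B: C = (3.901·7.967 + 0.012·11) / 3.913 = 7.977 mg/L.
After input C: C = (3.913·7.977 + 0.113·116) / 4.026 = 11.01 mg/L.

11.0 mg/L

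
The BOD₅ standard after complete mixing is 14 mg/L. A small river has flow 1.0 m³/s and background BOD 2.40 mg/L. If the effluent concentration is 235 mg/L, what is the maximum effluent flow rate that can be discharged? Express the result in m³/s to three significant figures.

0.0525 m³/s

Mass balance at complete mixing: C_std·(Q_w + Q_r) = Q_w·C_e + Q_r·C_b.
Rearranging, Q_w = Q_r·(C_std − C_b)/(C_e − C_std) = 1.0·(14 − 2.4) / (235 − 14) = 0.05249 m³/s.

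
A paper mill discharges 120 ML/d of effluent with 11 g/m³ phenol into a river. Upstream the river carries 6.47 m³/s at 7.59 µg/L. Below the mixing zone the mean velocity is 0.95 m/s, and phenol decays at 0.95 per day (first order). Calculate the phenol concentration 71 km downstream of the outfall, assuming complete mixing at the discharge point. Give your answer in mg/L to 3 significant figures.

0.857 mg/L

120 ML/d = 1.389 m³/s.
7.59 µg/L = 0.00759 mg/L.
After complete mixing, C₀ = (1.389·11 + 6.47·0.00759) / 7.859 = 1.95 mg/L.
Travel time t = 7.1e+04 m / 0.95 m/s = 7.474e+04 s = 0.865 d.
C = 1.95·exp(−0.95·0.865) = 1.95·0.4397 = 0.8574 mg/L.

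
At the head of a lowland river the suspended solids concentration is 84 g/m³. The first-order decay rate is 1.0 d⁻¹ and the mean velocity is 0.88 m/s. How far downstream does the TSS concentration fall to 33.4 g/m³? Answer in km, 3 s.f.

From C = C₀·e^(−kt), t = ln(C₀/C)/k = ln(84/33.4)/1.0 = 0.9223/1.0 = 0.9223 d.
Distance = v·t = 0.88 m/s × 7.968e+04 s = 7.012e+04 m = 70.12 km.

70.1 km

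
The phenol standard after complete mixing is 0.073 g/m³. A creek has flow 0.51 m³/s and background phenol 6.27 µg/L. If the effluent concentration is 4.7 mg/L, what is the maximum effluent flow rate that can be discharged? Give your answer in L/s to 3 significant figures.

6.27 µg/L = 0.00627 mg/L.
Mass balance at complete mixing: C_std·(Q_w + Q_r) = Q_w·C_e + Q_r·C_b.
Rearranging, Q_w = Q_r·(C_std − C_b)/(C_e − C_std) = 0.51·(0.073 − 0.00627) / (4.7 − 0.073) = 0.007355 m³/s.
= 7.355 L/s.

7.36 L/s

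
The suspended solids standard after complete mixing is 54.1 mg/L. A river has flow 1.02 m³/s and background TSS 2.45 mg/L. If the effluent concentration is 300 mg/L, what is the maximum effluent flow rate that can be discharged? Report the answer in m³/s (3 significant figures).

Mass balance at complete mixing: C_std·(Q_w + Q_r) = Q_w·C_e + Q_r·C_b.
Rearranging, Q_w = Q_r·(C_std − C_b)/(C_e − C_std) = 1.02·(54.1 − 2.45) / (300 − 54.1) = 0.2142 m³/s.

0.214 m³/s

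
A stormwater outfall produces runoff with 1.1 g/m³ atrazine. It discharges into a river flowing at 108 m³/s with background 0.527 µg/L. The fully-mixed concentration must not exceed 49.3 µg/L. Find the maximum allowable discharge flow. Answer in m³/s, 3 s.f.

0.527 µg/L = 0.000527 mg/L.
49.3 µg/L = 0.0493 mg/L.
Mass balance at complete mixing: C_std·(Q_w + Q_r) = Q_w·C_e + Q_r·C_b.
Rearranging, Q_w = Q_r·(C_std − C_b)/(C_e − C_std) = 108·(0.0493 − 0.000527) / (1.1 − 0.0493) = 5.013 m³/s.

5.01 m³/s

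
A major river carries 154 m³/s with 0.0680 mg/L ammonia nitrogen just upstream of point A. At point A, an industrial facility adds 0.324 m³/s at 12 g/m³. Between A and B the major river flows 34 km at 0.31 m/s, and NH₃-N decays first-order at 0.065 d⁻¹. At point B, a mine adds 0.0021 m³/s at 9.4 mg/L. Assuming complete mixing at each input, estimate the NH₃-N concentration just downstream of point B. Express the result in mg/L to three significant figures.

After input A: C = (154·0.068 + 0.324·12) / 154.3 = 0.09305 mg/L.
Over the 34 km reach to input B (t = 1.097e+05 s = 1.269 d), decay gives C = 0.09305·exp(−0.065·1.269) = 0.08568 mg/L.
After input B: C = (154.3·0.08568 + 0.0021·9.4) / 154.3 = 0.08581 mg/L.

0.0858 mg/L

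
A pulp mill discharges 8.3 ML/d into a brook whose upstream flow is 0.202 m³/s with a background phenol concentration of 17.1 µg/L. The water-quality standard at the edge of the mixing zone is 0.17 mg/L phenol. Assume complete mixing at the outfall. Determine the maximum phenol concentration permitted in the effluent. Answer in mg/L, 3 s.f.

0.492 mg/L

8.3 ML/d = 0.09606 m³/s.
17.1 µg/L = 0.0171 mg/L.
Mass balance: 0.17·0.2981 = 0.09606·Cₑ + 0.202·0.0171.
Cₑ = (0.05067 − 0.003454) / 0.09606 = 0.4915 mg/L.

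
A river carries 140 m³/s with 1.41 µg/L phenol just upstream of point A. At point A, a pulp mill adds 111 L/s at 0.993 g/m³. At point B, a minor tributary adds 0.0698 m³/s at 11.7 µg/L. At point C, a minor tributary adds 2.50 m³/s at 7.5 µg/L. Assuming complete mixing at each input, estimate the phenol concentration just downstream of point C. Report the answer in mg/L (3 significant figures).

1.41 µg/L = 0.00141 mg/L.
111 L/s = 0.111 m³/s.
After input A: C = (140·0.00141 + 0.111·0.993) / 140.1 = 0.002196 mg/L.
11.7 µg/L = 0.0117 mg/L.
After input B: C = (140.1·0.002196 + 0.0698·0.0117) / 140.2 = 0.0022 mg/L.
7.5 µg/L = 0.0075 mg/L.
After input C: C = (140.2·0.0022 + 2.5·0.0075) / 142.7 = 0.002293 mg/L.

0.00229 mg/L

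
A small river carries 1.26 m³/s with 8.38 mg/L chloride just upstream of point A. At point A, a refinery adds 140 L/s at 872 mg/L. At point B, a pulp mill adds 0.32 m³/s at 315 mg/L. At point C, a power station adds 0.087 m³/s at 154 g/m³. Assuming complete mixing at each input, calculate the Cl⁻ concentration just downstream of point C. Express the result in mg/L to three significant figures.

137 mg/L

140 L/s = 0.14 m³/s.
After input A: C = (1.26·8.38 + 0.14·872) / 1.4 = 94.74 mg/L.
After input B: C = (1.4·94.74 + 0.32·315) / 1.72 = 135.7 mg/L.
After input C: C = (1.72·135.7 + 0.087·154) / 1.807 = 136.6 mg/L.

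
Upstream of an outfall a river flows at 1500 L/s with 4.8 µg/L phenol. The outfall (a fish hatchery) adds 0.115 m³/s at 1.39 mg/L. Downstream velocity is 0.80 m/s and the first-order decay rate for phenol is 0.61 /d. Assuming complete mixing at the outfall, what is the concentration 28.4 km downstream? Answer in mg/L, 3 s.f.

0.0805 mg/L

1500 L/s = 1.5 m³/s.
4.8 µg/L = 0.0048 mg/L.
After complete mixing, C₀ = (0.115·1.39 + 1.5·0.0048) / 1.615 = 0.1034 mg/L.
Travel time t = 2.84e+04 m / 0.80 m/s = 3.55e+04 s = 0.4109 d.
C = 0.1034·exp(−0.61·0.4109) = 0.1034·0.7783 = 0.08051 mg/L.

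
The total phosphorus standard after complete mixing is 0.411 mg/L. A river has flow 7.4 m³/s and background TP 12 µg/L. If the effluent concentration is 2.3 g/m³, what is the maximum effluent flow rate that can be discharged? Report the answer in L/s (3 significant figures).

1560 L/s

12 µg/L = 0.012 mg/L.
Mass balance at complete mixing: C_std·(Q_w + Q_r) = Q_w·C_e + Q_r·C_b.
Rearranging, Q_w = Q_r·(C_std − C_b)/(C_e − C_std) = 7.4·(0.411 − 0.012) / (2.3 − 0.411) = 1.563 m³/s.
= 1563 L/s.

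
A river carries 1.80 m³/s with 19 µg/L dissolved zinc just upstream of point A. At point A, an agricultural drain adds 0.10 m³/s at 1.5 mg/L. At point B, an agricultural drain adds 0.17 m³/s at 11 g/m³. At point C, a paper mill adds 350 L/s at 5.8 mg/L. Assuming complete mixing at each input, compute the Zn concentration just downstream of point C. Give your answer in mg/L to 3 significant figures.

19 µg/L = 0.019 mg/L.
After input A: C = (1.8·0.019 + 0.1·1.5) / 1.9 = 0.09695 mg/L.
After input B: C = (1.9·0.09695 + 0.17·11) / 2.07 = 0.9924 mg/L.
350 L/s = 0.35 m³/s.
After input C: C = (2.07·0.9924 + 0.35·5.8) / 2.42 = 1.688 mg/L.

1.69 mg/L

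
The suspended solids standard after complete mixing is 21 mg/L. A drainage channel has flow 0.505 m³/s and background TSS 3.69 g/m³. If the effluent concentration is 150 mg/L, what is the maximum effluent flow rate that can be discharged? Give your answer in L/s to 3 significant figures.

Mass balance at complete mixing: C_std·(Q_w + Q_r) = Q_w·C_e + Q_r·C_b.
Rearranging, Q_w = Q_r·(C_std − C_b)/(C_e − C_std) = 0.505·(21 − 3.69) / (150 − 21) = 0.06776 m³/s.
= 67.76 L/s.

67.8 L/s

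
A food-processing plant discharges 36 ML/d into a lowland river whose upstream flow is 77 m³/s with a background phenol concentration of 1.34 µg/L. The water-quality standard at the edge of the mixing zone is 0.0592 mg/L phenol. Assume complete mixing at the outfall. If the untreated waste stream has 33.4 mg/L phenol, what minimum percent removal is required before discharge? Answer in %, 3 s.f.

67.8 %

36 ML/d = 0.4167 m³/s.
1.34 µg/L = 0.00134 mg/L.
Mass balance: 0.0592·77.42 = 0.4167·Cₑ + 77·0.00134.
Cₑ = (4.583 − 0.1032) / 0.4167 = 10.75 mg/L.
Required removal = 1 − 10.75/33.4 = 67.81 %.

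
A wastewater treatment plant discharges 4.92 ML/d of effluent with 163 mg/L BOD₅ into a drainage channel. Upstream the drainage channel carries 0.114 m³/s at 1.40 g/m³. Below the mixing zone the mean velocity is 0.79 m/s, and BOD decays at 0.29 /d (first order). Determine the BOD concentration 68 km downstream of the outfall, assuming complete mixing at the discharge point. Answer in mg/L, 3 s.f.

4.92 ML/d = 0.05694 m³/s.
After complete mixing, C₀ = (0.05694·163 + 0.114·1.4) / 0.1709 = 55.23 mg/L.
Travel time t = 6.8e+04 m / 0.79 m/s = 8.608e+04 s = 0.9962 d.
C = 55.23·exp(−0.29·0.9962) = 55.23·0.7491 = 41.37 mg/L.

41.4 mg/L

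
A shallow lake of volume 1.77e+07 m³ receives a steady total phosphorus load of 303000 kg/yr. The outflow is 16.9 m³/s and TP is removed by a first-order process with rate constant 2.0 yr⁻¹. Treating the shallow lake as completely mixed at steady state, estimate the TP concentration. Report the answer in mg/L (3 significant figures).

0.533 mg/L

Outflow Q = 16.9 m³/s × 3.156e+07 s/yr = 5.333e+08 m³/yr.
Steady-state CSTR mass balance: W = Q·C + k·V·C, so C = W/(Q + kV).
Q + kV = 5.333e+08 + 2.0·1.77e+07 = 5.687e+08 m³/yr.
C = 303000/5.687e+08 = 0.0005328 kg/m³ = 0.5328 mg/L.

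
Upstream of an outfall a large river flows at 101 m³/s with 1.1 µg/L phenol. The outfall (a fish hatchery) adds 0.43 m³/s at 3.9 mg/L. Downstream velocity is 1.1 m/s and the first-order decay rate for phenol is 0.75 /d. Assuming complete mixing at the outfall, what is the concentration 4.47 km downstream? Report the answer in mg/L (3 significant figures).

1.1 µg/L = 0.0011 mg/L.
After complete mixing, C₀ = (0.43·3.9 + 101·0.0011) / 101.4 = 0.01763 mg/L.
Travel time t = 4470 m / 1.1 m/s = 4064 s = 0.04703 d.
C = 0.01763·exp(−0.75·0.04703) = 0.01763·0.9653 = 0.01702 mg/L.

0.0170 mg/L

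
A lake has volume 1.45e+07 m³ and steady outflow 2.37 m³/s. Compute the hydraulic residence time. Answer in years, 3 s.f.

Q = 2.37 m³/s × 3.156e+07 s/yr = 7.479e+07 m³/yr.
Hydraulic residence time τ = V/Q = 1.45e+07/7.479e+07 = 0.1939 yr.

0.194 yr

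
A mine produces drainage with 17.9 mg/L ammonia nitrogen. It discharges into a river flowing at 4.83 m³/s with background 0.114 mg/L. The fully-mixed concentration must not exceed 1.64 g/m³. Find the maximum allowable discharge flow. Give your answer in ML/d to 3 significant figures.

Mass balance at complete mixing: C_std·(Q_w + Q_r) = Q_w·C_e + Q_r·C_b.
Rearranging, Q_w = Q_r·(C_std − C_b)/(C_e − C_std) = 4.83·(1.64 − 0.114) / (17.9 − 1.64) = 0.4533 m³/s.
= 39.16 ML/d.

39.2 ML/d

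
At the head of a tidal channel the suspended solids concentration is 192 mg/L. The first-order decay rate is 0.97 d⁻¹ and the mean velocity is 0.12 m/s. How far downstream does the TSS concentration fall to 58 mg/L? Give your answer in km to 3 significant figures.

From C = C₀·e^(−kt), t = ln(C₀/C)/k = ln(192/58)/0.97 = 1.197/0.97 = 1.234 d.
Distance = v·t = 0.12 m/s × 1.066e+05 s = 1.279e+04 m = 12.79 km.

12.8 km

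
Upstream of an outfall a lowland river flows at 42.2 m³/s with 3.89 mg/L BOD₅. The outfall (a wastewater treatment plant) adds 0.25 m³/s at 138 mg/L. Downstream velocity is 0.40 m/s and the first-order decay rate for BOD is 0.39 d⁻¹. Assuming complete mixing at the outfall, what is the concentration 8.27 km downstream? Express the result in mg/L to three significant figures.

4.26 mg/L

After complete mixing, C₀ = (0.25·138 + 42.2·3.89) / 42.45 = 4.68 mg/L.
Travel time t = 8270 m / 0.40 m/s = 2.068e+04 s = 0.2393 d.
C = 4.68·exp(−0.39·0.2393) = 4.68·0.9109 = 4.263 mg/L.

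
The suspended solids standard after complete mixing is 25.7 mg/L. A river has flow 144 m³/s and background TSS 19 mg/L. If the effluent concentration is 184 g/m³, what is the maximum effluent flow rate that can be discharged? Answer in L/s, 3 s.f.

Mass balance at complete mixing: C_std·(Q_w + Q_r) = Q_w·C_e + Q_r·C_b.
Rearranging, Q_w = Q_r·(C_std − C_b)/(C_e − C_std) = 144·(25.7 − 19) / (184 − 25.7) = 6.095 m³/s.
= 6095 L/s.

6090 L/s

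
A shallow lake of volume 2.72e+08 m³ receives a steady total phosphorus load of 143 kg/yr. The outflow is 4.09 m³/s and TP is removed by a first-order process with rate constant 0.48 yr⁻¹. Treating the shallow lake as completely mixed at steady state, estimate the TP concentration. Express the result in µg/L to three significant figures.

Outflow Q = 4.09 m³/s × 3.156e+07 s/yr = 1.291e+08 m³/yr.
Steady-state CSTR mass balance: W = Q·C + k·V·C, so C = W/(Q + kV).
Q + kV = 1.291e+08 + 0.48·2.72e+08 = 2.596e+08 m³/yr.
C = 143/2.596e+08 = 5.508e-07 kg/m³ = 0.0005508 mg/L = 0.5508 µg/L.

0.551 µg/L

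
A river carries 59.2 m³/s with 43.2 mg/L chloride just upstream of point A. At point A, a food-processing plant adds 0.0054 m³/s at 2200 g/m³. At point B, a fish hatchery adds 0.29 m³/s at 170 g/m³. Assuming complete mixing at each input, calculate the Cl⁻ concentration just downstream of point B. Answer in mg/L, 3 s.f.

44.0 mg/L

After input A: C = (59.2·43.2 + 0.0054·2200) / 59.21 = 43.4 mg/L.
After input B: C = (59.21·43.4 + 0.29·170) / 59.5 = 44.01 mg/L.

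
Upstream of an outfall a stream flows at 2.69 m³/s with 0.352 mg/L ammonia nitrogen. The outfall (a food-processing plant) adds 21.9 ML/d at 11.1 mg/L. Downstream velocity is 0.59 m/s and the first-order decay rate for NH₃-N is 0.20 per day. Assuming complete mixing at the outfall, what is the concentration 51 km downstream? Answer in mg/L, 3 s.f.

1.05 mg/L

21.9 ML/d = 0.2535 m³/s.
After complete mixing, C₀ = (0.2535·11.1 + 2.69·0.352) / 2.943 = 1.278 mg/L.
Travel time t = 5.1e+04 m / 0.59 m/s = 8.644e+04 s = 1 d.
C = 1.278·exp(−0.20·1) = 1.278·0.8187 = 1.046 mg/L.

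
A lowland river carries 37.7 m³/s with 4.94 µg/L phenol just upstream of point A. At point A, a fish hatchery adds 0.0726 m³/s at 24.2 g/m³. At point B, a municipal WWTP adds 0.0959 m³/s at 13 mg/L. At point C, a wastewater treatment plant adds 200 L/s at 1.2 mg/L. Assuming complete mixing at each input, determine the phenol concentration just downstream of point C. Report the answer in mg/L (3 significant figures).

0.0901 mg/L

4.94 µg/L = 0.00494 mg/L.
After input A: C = (37.7·0.00494 + 0.0726·24.2) / 37.77 = 0.05144 mg/L.
After input B: C = (37.77·0.05144 + 0.0959·13) / 37.87 = 0.08424 mg/L.
200 L/s = 0.2 m³/s.
After input C: C = (37.87·0.08424 + 0.2·1.2) / 38.07 = 0.0901 mg/L.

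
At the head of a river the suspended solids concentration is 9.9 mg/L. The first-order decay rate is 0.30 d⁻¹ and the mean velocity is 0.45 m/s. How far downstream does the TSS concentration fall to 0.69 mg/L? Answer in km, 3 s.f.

345 km

From C = C₀·e^(−kt), t = ln(C₀/C)/k = ln(9.9/0.69)/0.30 = 2.664/0.30 = 8.879 d.
Distance = v·t = 0.45 m/s × 7.671e+05 s = 3.452e+05 m = 345.2 km.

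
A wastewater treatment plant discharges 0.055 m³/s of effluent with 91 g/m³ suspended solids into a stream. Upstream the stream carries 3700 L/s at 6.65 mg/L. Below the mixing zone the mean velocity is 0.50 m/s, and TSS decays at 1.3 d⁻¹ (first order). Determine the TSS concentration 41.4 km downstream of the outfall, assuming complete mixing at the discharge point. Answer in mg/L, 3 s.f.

2.27 mg/L

3700 L/s = 3.7 m³/s.
After complete mixing, C₀ = (0.055·91 + 3.7·6.65) / 3.755 = 7.885 mg/L.
Travel time t = 4.14e+04 m / 0.50 m/s = 8.28e+04 s = 0.9583 d.
C = 7.885·exp(−1.3·0.9583) = 7.885·0.2877 = 2.269 mg/L.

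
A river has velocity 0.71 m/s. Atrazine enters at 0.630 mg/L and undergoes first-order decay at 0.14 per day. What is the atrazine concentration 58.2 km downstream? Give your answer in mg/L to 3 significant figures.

0.552 mg/L

Travel time t = 58.2 km / 0.71 m/s = 5.82e+04/0.71 = 8.197e+04 s = 0.9487 d.
First-order decay: C = 0.630·exp(−0.14·0.9487) = 0.630·0.8756 = 0.5516 mg/L.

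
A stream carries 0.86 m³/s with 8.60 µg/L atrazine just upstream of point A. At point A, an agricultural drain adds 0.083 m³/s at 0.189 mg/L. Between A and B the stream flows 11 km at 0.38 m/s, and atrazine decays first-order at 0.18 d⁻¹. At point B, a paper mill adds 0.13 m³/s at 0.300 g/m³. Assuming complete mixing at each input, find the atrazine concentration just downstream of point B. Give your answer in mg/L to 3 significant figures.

8.60 µg/L = 0.0086 mg/L.
After input A: C = (0.86·0.0086 + 0.083·0.189) / 0.943 = 0.02448 mg/L.
Over the 11 km reach to input B (t = 2.895e+04 s = 0.335 d), decay gives C = 0.02448·exp(−0.18·0.335) = 0.02305 mg/L.
After input B: C = (0.943·0.02305 + 0.13·0.3) / 1.073 = 0.0566 mg/L.

0.0566 mg/L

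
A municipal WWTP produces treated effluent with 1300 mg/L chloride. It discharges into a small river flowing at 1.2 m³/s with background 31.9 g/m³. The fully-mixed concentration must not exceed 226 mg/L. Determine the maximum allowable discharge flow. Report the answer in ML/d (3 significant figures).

18.7 ML/d

Mass balance at complete mixing: C_std·(Q_w + Q_r) = Q_w·C_e + Q_r·C_b.
Rearranging, Q_w = Q_r·(C_std − C_b)/(C_e − C_std) = 1.2·(226 − 31.9) / (1300 − 226) = 0.2169 m³/s.
= 18.74 ML/d.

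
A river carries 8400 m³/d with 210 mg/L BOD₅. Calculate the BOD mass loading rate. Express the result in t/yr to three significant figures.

644 t/yr

8400 m³/d = 0.09722 m³/s.
Mass flux = Q·C = 0.09722 m³/s × 210 g/m³ = 20.42 g/s.
= 20.42 g/s × 31.56 = 644.3 t/yr.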